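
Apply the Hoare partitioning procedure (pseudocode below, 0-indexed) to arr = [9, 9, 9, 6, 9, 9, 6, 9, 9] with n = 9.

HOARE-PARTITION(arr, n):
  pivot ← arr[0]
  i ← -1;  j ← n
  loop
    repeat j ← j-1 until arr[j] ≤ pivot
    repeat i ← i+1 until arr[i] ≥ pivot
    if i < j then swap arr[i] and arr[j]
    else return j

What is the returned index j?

pivot=9
j stops at 8 (9), i stops at 0 (9); swap ⇒ [9, 9, 9, 6, 9, 9, 6, 9, 9]
j stops at 7 (9), i stops at 1 (9); swap ⇒ [9, 9, 9, 6, 9, 9, 6, 9, 9]
j stops at 6 (6), i stops at 2 (9); swap ⇒ [9, 9, 6, 6, 9, 9, 9, 9, 9]
j stops at 5 (9), i stops at 4 (9); swap ⇒ [9, 9, 6, 6, 9, 9, 9, 9, 9]
j stops at 4, i stops at 5; i≥j ⇒ return 4. arr=[9, 9, 6, 6, 9, 9, 9, 9, 9]

4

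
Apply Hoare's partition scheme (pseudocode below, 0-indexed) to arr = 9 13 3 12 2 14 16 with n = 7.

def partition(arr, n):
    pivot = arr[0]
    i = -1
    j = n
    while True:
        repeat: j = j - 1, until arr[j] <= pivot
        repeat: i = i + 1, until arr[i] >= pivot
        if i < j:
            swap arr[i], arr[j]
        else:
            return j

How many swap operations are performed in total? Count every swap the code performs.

pivot = arr[0] = 9; i = -1, j = 7
j→4 (arr[4]=2≤9), i→0 (arr[0]=9≥9); i<j, swap → 2 13 3 12 9 14 16
j→2 (arr[2]=3≤9), i→1 (arr[1]=13≥9); i<j, swap → 2 3 13 12 9 14 16
j→1, i→2; i≥j, return j=1. arr = 2 3 13 12 9 14 16

2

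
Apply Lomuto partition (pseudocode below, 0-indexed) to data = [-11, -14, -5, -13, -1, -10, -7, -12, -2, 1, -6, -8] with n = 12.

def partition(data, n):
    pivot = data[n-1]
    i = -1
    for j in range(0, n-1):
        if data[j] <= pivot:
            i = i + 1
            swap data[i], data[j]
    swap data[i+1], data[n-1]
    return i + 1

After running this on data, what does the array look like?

[-11, -14, -13, -10, -12, -8, -7, -1, -2, 1, -6, -5]

pivot=-8, i=-1
j=0: -11≤-8, i=0, swap(0,0) ⇒ [-11, -14, -5, -13, -1, -10, -7, -12, -2, 1, -6, -8]
j=1: -14≤-8, i=1, swap(1,1) ⇒ [-11, -14, -5, -13, -1, -10, -7, -12, -2, 1, -6, -8]
j=2: -5>-8, skip
j=3: -13≤-8, i=2, swap(2,3) ⇒ [-11, -14, -13, -5, -1, -10, -7, -12, -2, 1, -6, -8]
j=4: -1>-8, skip
j=5: -10≤-8, i=3, swap(3,5) ⇒ [-11, -14, -13, -10, -1, -5, -7, -12, -2, 1, -6, -8]
j=6: -7>-8, skip
j=7: -12≤-8, i=4, swap(4,7) ⇒ [-11, -14, -13, -10, -12, -5, -7, -1, -2, 1, -6, -8]
j=8: -2>-8, skip
j=9: 1>-8, skip
j=10: -6>-8, skip
swap(5,11) ⇒ [-11, -14, -13, -10, -12, -8, -7, -1, -2, 1, -6, -5]; return 5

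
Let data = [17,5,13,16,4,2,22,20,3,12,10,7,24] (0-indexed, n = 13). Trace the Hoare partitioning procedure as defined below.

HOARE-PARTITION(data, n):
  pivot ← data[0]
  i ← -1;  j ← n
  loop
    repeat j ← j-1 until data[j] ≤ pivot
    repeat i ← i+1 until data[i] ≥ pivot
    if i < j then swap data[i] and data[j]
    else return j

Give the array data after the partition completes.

pivot = data[0] = 17; i = -1, j = 13
j→11 (data[11]=7≤17), i→0 (data[0]=17≥17); i<j, swap → [7,5,13,16,4,2,22,20,3,12,10,17,24]
j→10 (data[10]=10≤17), i→6 (data[6]=22≥17); i<j, swap → [7,5,13,16,4,2,10,20,3,12,22,17,24]
j→9 (data[9]=12≤17), i→7 (data[7]=20≥17); i<j, swap → [7,5,13,16,4,2,10,12,3,20,22,17,24]
j→8, i→9; i≥j, return j=8. data = [7,5,13,16,4,2,10,12,3,20,22,17,24]

[7,5,13,16,4,2,10,12,3,20,22,17,24]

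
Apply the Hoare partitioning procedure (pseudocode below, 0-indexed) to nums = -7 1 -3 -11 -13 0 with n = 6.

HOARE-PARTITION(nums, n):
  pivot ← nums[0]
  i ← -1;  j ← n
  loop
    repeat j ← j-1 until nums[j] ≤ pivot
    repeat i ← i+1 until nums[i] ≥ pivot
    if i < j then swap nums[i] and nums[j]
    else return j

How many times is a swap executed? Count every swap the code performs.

pivot = nums[0] = -7; i = -1, j = 6
j→4 (nums[4]=-13≤-7), i→0 (nums[0]=-7≥-7); i<j, swap → -13 1 -3 -11 -7 0
j→3 (nums[3]=-11≤-7), i→1 (nums[1]=1≥-7); i<j, swap → -13 -11 -3 1 -7 0
j→1, i→2; i≥j, return j=1. nums = -13 -11 -3 1 -7 0

2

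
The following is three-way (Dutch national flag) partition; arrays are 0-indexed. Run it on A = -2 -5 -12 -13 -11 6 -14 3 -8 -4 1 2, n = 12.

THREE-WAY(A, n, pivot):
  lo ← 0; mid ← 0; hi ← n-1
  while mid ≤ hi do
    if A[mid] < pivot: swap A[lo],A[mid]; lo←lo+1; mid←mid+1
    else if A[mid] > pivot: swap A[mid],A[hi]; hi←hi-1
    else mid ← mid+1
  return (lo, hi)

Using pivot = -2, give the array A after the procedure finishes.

-5 -12 -13 -11 -4 -14 -8 -2 3 1 2 6

pivot = -2; lo=0, mid=0, hi=11
A[mid]=-2=-2: mid=1
A[mid]=-5<-2: swap A[0],A[1]; lo=1,mid=2 → -5 -2 -12 -13 -11 6 -14 3 -8 -4 1 2
A[mid]=-12<-2: swap A[1],A[2]; lo=2,mid=3 → -5 -12 -2 -13 -11 6 -14 3 -8 -4 1 2
A[mid]=-13<-2: swap A[2],A[3]; lo=3,mid=4 → -5 -12 -13 -2 -11 6 -14 3 -8 -4 1 2
A[mid]=-11<-2: swap A[3],A[4]; lo=4,mid=5 → -5 -12 -13 -11 -2 6 -14 3 -8 -4 1 2
A[mid]=6>-2: swap A[5],A[11]; hi=10 → -5 -12 -13 -11 -2 2 -14 3 -8 -4 1 6
A[mid]=2>-2: swap A[5],A[10]; hi=9 → -5 -12 -13 -11 -2 1 -14 3 -8 -4 2 6
A[mid]=1>-2: swap A[5],A[9]; hi=8 → -5 -12 -13 -11 -2 -4 -14 3 -8 1 2 6
A[mid]=-4<-2: swap A[4],A[5]; lo=5,mid=6 → -5 -12 -13 -11 -4 -2 -14 3 -8 1 2 6
A[mid]=-14<-2: swap A[5],A[6]; lo=6,mid=7 → -5 -12 -13 -11 -4 -14 -2 3 -8 1 2 6
A[mid]=3>-2: swap A[7],A[8]; hi=7 → -5 -12 -13 -11 -4 -14 -2 -8 3 1 2 6
A[mid]=-8<-2: swap A[6],A[7]; lo=7,mid=8 → -5 -12 -13 -11 -4 -14 -8 -2 3 1 2 6
end: lo=7, hi=7; A = -5 -12 -13 -11 -4 -14 -8 -2 3 1 2 6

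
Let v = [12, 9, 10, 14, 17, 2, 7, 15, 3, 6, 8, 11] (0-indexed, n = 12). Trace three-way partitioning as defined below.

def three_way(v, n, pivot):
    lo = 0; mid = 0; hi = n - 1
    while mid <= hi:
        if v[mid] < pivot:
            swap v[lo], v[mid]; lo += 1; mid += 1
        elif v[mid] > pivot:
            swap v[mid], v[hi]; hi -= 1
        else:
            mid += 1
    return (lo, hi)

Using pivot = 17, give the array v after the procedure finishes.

[12, 9, 10, 14, 2, 7, 15, 3, 6, 8, 11, 17]

pivot = 17; lo=0, mid=0, hi=11
v[mid]=12<17: swap v[0],v[0]; lo=1,mid=1 → [12, 9, 10, 14, 17, 2, 7, 15, 3, 6, 8, 11]
v[mid]=9<17: swap v[1],v[1]; lo=2,mid=2 → [12, 9, 10, 14, 17, 2, 7, 15, 3, 6, 8, 11]
v[mid]=10<17: swap v[2],v[2]; lo=3,mid=3 → [12, 9, 10, 14, 17, 2, 7, 15, 3, 6, 8, 11]
v[mid]=14<17: swap v[3],v[3]; lo=4,mid=4 → [12, 9, 10, 14, 17, 2, 7, 15, 3, 6, 8, 11]
v[mid]=17=17: mid=5
v[mid]=2<17: swap v[4],v[5]; lo=5,mid=6 → [12, 9, 10, 14, 2, 17, 7, 15, 3, 6, 8, 11]
v[mid]=7<17: swap v[5],v[6]; lo=6,mid=7 → [12, 9, 10, 14, 2, 7, 17, 15, 3, 6, 8, 11]
v[mid]=15<17: swap v[6],v[7]; lo=7,mid=8 → [12, 9, 10, 14, 2, 7, 15, 17, 3, 6, 8, 11]
v[mid]=3<17: swap v[7],v[8]; lo=8,mid=9 → [12, 9, 10, 14, 2, 7, 15, 3, 17, 6, 8, 11]
v[mid]=6<17: swap v[8],v[9]; lo=9,mid=10 → [12, 9, 10, 14, 2, 7, 15, 3, 6, 17, 8, 11]
v[mid]=8<17: swap v[9],v[10]; lo=10,mid=11 → [12, 9, 10, 14, 2, 7, 15, 3, 6, 8, 17, 11]
v[mid]=11<17: swap v[10],v[11]; lo=11,mid=12 → [12, 9, 10, 14, 2, 7, 15, 3, 6, 8, 11, 17]
end: lo=11, hi=11; v = [12, 9, 10, 14, 2, 7, 15, 3, 6, 8, 11, 17]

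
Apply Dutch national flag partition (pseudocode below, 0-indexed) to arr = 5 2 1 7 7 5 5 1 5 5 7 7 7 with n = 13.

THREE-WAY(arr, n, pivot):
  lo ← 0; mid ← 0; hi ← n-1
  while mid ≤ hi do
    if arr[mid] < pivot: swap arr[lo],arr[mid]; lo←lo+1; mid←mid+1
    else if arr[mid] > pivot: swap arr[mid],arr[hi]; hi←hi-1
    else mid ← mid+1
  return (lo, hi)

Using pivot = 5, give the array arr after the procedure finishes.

2 1 1 5 5 5 5 5 7 7 7 7 7

lo=0 mid=0 hi=12
5=5: mid=1
2<5: swap(0,1), lo=1 mid=2 ⇒ 2 5 1 7 7 5 5 1 5 5 7 7 7
1<5: swap(1,2), lo=2 mid=3 ⇒ 2 1 5 7 7 5 5 1 5 5 7 7 7
7>5: swap(3,12), hi=11 ⇒ 2 1 5 7 7 5 5 1 5 5 7 7 7
7>5: swap(3,11), hi=10 ⇒ 2 1 5 7 7 5 5 1 5 5 7 7 7
7>5: swap(3,10), hi=9 ⇒ 2 1 5 7 7 5 5 1 5 5 7 7 7
7>5: swap(3,9), hi=8 ⇒ 2 1 5 5 7 5 5 1 5 7 7 7 7
5=5: mid=4
7>5: swap(4,8), hi=7 ⇒ 2 1 5 5 5 5 5 1 7 7 7 7 7
5=5: mid=5
5=5: mid=6
5=5: mid=7
1<5: swap(2,7), lo=3 mid=8 ⇒ 2 1 1 5 5 5 5 5 7 7 7 7 7
done. lo=3 hi=7; arr=2 1 1 5 5 5 5 5 7 7 7 7 7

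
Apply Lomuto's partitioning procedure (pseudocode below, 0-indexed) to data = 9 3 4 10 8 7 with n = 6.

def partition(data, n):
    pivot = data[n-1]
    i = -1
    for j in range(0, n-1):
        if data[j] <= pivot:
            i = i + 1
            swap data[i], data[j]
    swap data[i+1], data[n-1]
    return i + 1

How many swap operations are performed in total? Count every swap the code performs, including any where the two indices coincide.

3

pivot = data[5] = 7; i = -1
j=0: data[0]=9 > 7 → no swap
j=1: data[1]=3 ≤ 7 → i=0, swap data[0],data[1] → 3 9 4 10 8 7
j=2: data[2]=4 ≤ 7 → i=1, swap data[1],data[2] → 3 4 9 10 8 7
j=3: data[3]=10 > 7 → no swap
j=4: data[4]=8 > 7 → no swap
final swap data[2],data[5] → 3 4 7 10 8 9; return 2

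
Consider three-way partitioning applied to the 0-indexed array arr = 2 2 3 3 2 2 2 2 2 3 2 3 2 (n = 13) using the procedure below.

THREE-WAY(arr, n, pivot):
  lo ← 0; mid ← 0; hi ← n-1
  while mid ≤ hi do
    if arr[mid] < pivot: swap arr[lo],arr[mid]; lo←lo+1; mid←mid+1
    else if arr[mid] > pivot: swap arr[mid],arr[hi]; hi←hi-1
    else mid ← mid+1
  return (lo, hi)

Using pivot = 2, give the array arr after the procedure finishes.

lo=0 mid=0 hi=12
2=2: mid=1
2=2: mid=2
3>2: swap(2,12), hi=11 ⇒ 2 2 2 3 2 2 2 2 2 3 2 3 3
2=2: mid=3
3>2: swap(3,11), hi=10 ⇒ 2 2 2 3 2 2 2 2 2 3 2 3 3
3>2: swap(3,10), hi=9 ⇒ 2 2 2 2 2 2 2 2 2 3 3 3 3
2=2: mid=4
2=2: mid=5
2=2: mid=6
2=2: mid=7
2=2: mid=8
2=2: mid=9
3>2: swap(9,9), hi=8 ⇒ 2 2 2 2 2 2 2 2 2 3 3 3 3
done. lo=0 hi=8; arr=2 2 2 2 2 2 2 2 2 3 3 3 3

2 2 2 2 2 2 2 2 2 3 3 3 3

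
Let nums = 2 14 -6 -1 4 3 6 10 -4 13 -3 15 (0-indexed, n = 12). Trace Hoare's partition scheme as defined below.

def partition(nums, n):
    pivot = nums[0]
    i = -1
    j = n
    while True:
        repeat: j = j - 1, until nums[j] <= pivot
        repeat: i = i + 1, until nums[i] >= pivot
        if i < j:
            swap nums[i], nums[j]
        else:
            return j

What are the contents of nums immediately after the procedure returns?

pivot = nums[0] = 2; i = -1, j = 12
j→10 (nums[10]=-3≤2), i→0 (nums[0]=2≥2); i<j, swap → -3 14 -6 -1 4 3 6 10 -4 13 2 15
j→8 (nums[8]=-4≤2), i→1 (nums[1]=14≥2); i<j, swap → -3 -4 -6 -1 4 3 6 10 14 13 2 15
j→3, i→4; i≥j, return j=3. nums = -3 -4 -6 -1 4 3 6 10 14 13 2 15

-3 -4 -6 -1 4 3 6 10 14 13 2 15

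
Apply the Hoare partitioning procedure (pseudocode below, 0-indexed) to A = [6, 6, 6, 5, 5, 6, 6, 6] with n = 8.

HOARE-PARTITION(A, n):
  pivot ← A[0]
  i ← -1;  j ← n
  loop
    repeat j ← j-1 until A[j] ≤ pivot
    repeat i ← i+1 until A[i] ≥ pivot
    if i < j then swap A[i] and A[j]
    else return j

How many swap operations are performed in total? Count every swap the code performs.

pivot=6
j stops at 7 (6), i stops at 0 (6); swap ⇒ [6, 6, 6, 5, 5, 6, 6, 6]
j stops at 6 (6), i stops at 1 (6); swap ⇒ [6, 6, 6, 5, 5, 6, 6, 6]
j stops at 5 (6), i stops at 2 (6); swap ⇒ [6, 6, 6, 5, 5, 6, 6, 6]
j stops at 4, i stops at 5; i≥j ⇒ return 4. A=[6, 6, 6, 5, 5, 6, 6, 6]

3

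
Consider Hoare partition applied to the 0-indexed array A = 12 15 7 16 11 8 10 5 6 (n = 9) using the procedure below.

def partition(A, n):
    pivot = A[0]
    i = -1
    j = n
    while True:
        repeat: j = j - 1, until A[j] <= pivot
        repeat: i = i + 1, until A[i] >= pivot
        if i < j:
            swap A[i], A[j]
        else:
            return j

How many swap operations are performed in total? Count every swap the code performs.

3

pivot = A[0] = 12; i = -1, j = 9
j→8 (A[8]=6≤12), i→0 (A[0]=12≥12); i<j, swap → 6 15 7 16 11 8 10 5 12
j→7 (A[7]=5≤12), i→1 (A[1]=15≥12); i<j, swap → 6 5 7 16 11 8 10 15 12
j→6 (A[6]=10≤12), i→3 (A[3]=16≥12); i<j, swap → 6 5 7 10 11 8 16 15 12
j→5, i→6; i≥j, return j=5. A = 6 5 7 10 11 8 16 15 12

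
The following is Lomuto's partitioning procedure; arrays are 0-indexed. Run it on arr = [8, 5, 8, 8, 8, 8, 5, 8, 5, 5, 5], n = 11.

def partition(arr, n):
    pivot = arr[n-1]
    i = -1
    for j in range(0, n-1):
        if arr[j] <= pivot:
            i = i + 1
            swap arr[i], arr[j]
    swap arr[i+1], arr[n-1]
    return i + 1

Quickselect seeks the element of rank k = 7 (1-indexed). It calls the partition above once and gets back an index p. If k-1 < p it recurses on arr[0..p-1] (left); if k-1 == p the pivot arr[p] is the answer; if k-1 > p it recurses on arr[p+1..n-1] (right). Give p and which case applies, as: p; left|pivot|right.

4; right

pivot = arr[10] = 5; i = -1
j=0: arr[0]=8 > 5 → no swap
j=1: arr[1]=5 ≤ 5 → i=0, swap arr[0],arr[1] → [5, 8, 8, 8, 8, 8, 5, 8, 5, 5, 5]
j=2: arr[2]=8 > 5 → no swap
j=3: arr[3]=8 > 5 → no swap
j=4: arr[4]=8 > 5 → no swap
j=5: arr[5]=8 > 5 → no swap
j=6: arr[6]=5 ≤ 5 → i=1, swap arr[1],arr[6] → [5, 5, 8, 8, 8, 8, 8, 8, 5, 5, 5]
j=7: arr[7]=8 > 5 → no swap
j=8: arr[8]=5 ≤ 5 → i=2, swap arr[2],arr[8] → [5, 5, 5, 8, 8, 8, 8, 8, 8, 5, 5]
j=9: arr[9]=5 ≤ 5 → i=3, swap arr[3],arr[9] → [5, 5, 5, 5, 8, 8, 8, 8, 8, 8, 5]
final swap arr[4],arr[10] → [5, 5, 5, 5, 5, 8, 8, 8, 8, 8, 8]; return 4
p = 4; k-1 = 6 > 4 ⇒ right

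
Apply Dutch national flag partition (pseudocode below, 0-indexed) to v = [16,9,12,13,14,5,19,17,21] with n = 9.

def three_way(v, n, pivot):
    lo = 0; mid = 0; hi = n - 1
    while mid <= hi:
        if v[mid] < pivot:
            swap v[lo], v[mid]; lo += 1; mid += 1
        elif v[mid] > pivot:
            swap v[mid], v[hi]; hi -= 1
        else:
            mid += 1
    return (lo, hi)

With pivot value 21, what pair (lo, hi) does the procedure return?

lo=0 mid=0 hi=8
16<21: swap(0,0), lo=1 mid=1 ⇒ [16,9,12,13,14,5,19,17,21]
9<21: swap(1,1), lo=2 mid=2 ⇒ [16,9,12,13,14,5,19,17,21]
12<21: swap(2,2), lo=3 mid=3 ⇒ [16,9,12,13,14,5,19,17,21]
13<21: swap(3,3), lo=4 mid=4 ⇒ [16,9,12,13,14,5,19,17,21]
14<21: swap(4,4), lo=5 mid=5 ⇒ [16,9,12,13,14,5,19,17,21]
5<21: swap(5,5), lo=6 mid=6 ⇒ [16,9,12,13,14,5,19,17,21]
19<21: swap(6,6), lo=7 mid=7 ⇒ [16,9,12,13,14,5,19,17,21]
17<21: swap(7,7), lo=8 mid=8 ⇒ [16,9,12,13,14,5,19,17,21]
21=21: mid=9
done. lo=8 hi=8; v=[16,9,12,13,14,5,19,17,21]

(8, 8)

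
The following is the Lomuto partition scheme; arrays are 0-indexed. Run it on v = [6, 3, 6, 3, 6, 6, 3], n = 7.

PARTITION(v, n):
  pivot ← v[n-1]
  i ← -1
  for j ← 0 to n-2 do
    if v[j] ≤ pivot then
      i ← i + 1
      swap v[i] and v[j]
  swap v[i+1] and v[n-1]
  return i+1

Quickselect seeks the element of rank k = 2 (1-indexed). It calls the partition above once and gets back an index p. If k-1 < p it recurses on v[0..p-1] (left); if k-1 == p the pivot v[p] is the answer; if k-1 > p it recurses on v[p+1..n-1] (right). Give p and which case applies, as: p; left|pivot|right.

pivot = v[6] = 3; i = -1
j=0: v[0]=6 > 3 → no swap
j=1: v[1]=3 ≤ 3 → i=0, swap v[0],v[1] → [3, 6, 6, 3, 6, 6, 3]
j=2: v[2]=6 > 3 → no swap
j=3: v[3]=3 ≤ 3 → i=1, swap v[1],v[3] → [3, 3, 6, 6, 6, 6, 3]
j=4: v[4]=6 > 3 → no swap
j=5: v[5]=6 > 3 → no swap
final swap v[2],v[6] → [3, 3, 3, 6, 6, 6, 6]; return 2
p = 2; k-1 = 1 < 2 ⇒ left

2; left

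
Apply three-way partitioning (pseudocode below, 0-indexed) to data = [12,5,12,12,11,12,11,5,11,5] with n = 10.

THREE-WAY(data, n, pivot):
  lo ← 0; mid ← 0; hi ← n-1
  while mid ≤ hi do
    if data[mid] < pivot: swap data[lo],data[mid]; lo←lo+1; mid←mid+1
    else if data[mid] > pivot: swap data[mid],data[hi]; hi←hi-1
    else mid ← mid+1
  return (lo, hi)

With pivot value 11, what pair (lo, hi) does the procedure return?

pivot = 11; lo=0, mid=0, hi=9
data[mid]=12>11: swap data[0],data[9]; hi=8 → [5,5,12,12,11,12,11,5,11,12]
data[mid]=5<11: swap data[0],data[0]; lo=1,mid=1 → [5,5,12,12,11,12,11,5,11,12]
data[mid]=5<11: swap data[1],data[1]; lo=2,mid=2 → [5,5,12,12,11,12,11,5,11,12]
data[mid]=12>11: swap data[2],data[8]; hi=7 → [5,5,11,12,11,12,11,5,12,12]
data[mid]=11=11: mid=3
data[mid]=12>11: swap data[3],data[7]; hi=6 → [5,5,11,5,11,12,11,12,12,12]
data[mid]=5<11: swap data[2],data[3]; lo=3,mid=4 → [5,5,5,11,11,12,11,12,12,12]
data[mid]=11=11: mid=5
data[mid]=12>11: swap data[5],data[6]; hi=5 → [5,5,5,11,11,11,12,12,12,12]
data[mid]=11=11: mid=6
end: lo=3, hi=5; data = [5,5,5,11,11,11,12,12,12,12]

(3, 5)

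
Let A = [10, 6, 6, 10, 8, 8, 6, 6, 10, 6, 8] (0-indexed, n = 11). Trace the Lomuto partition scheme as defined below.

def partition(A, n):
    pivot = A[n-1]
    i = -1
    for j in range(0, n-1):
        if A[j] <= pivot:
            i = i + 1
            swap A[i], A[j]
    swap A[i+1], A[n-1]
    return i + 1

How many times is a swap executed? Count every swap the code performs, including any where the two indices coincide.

8

pivot = A[10] = 8; i = -1
j=0: A[0]=10 > 8 → no swap
j=1: A[1]=6 ≤ 8 → i=0, swap A[0],A[1] → [6, 10, 6, 10, 8, 8, 6, 6, 10, 6, 8]
j=2: A[2]=6 ≤ 8 → i=1, swap A[1],A[2] → [6, 6, 10, 10, 8, 8, 6, 6, 10, 6, 8]
j=3: A[3]=10 > 8 → no swap
j=4: A[4]=8 ≤ 8 → i=2, swap A[2],A[4] → [6, 6, 8, 10, 10, 8, 6, 6, 10, 6, 8]
j=5: A[5]=8 ≤ 8 → i=3, swap A[3],A[5] → [6, 6, 8, 8, 10, 10, 6, 6, 10, 6, 8]
j=6: A[6]=6 ≤ 8 → i=4, swap A[4],A[6] → [6, 6, 8, 8, 6, 10, 10, 6, 10, 6, 8]
j=7: A[7]=6 ≤ 8 → i=5, swap A[5],A[7] → [6, 6, 8, 8, 6, 6, 10, 10, 10, 6, 8]
j=8: A[8]=10 > 8 → no swap
j=9: A[9]=6 ≤ 8 → i=6, swap A[6],A[9] → [6, 6, 8, 8, 6, 6, 6, 10, 10, 10, 8]
final swap A[7],A[10] → [6, 6, 8, 8, 6, 6, 6, 8, 10, 10, 10]; return 7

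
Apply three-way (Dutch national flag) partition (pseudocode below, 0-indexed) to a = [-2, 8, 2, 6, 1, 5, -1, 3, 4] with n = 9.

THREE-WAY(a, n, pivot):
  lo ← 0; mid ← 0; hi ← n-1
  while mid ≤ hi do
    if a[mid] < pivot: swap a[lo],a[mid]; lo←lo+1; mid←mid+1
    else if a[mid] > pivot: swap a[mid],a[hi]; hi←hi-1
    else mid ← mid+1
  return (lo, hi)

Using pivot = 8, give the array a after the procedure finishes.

[-2, 2, 6, 1, 5, -1, 3, 4, 8]

pivot = 8; lo=0, mid=0, hi=8
a[mid]=-2<8: swap a[0],a[0]; lo=1,mid=1 → [-2, 8, 2, 6, 1, 5, -1, 3, 4]
a[mid]=8=8: mid=2
a[mid]=2<8: swap a[1],a[2]; lo=2,mid=3 → [-2, 2, 8, 6, 1, 5, -1, 3, 4]
a[mid]=6<8: swap a[2],a[3]; lo=3,mid=4 → [-2, 2, 6, 8, 1, 5, -1, 3, 4]
a[mid]=1<8: swap a[3],a[4]; lo=4,mid=5 → [-2, 2, 6, 1, 8, 5, -1, 3, 4]
a[mid]=5<8: swap a[4],a[5]; lo=5,mid=6 → [-2, 2, 6, 1, 5, 8, -1, 3, 4]
a[mid]=-1<8: swap a[5],a[6]; lo=6,mid=7 → [-2, 2, 6, 1, 5, -1, 8, 3, 4]
a[mid]=3<8: swap a[6],a[7]; lo=7,mid=8 → [-2, 2, 6, 1, 5, -1, 3, 8, 4]
a[mid]=4<8: swap a[7],a[8]; lo=8,mid=9 → [-2, 2, 6, 1, 5, -1, 3, 4, 8]
end: lo=8, hi=8; a = [-2, 2, 6, 1, 5, -1, 3, 4, 8]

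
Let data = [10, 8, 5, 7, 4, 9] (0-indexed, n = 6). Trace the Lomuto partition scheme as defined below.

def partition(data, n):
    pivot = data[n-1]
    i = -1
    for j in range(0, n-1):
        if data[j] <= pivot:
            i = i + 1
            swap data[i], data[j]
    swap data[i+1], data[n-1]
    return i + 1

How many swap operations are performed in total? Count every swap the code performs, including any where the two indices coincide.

pivot = data[5] = 9; i = -1
j=0: data[0]=10 > 9 → no swap
j=1: data[1]=8 ≤ 9 → i=0, swap data[0],data[1] → [8, 10, 5, 7, 4, 9]
j=2: data[2]=5 ≤ 9 → i=1, swap data[1],data[2] → [8, 5, 10, 7, 4, 9]
j=3: data[3]=7 ≤ 9 → i=2, swap data[2],data[3] → [8, 5, 7, 10, 4, 9]
j=4: data[4]=4 ≤ 9 → i=3, swap data[3],data[4] → [8, 5, 7, 4, 10, 9]
final swap data[4],data[5] → [8, 5, 7, 4, 9, 10]; return 4

5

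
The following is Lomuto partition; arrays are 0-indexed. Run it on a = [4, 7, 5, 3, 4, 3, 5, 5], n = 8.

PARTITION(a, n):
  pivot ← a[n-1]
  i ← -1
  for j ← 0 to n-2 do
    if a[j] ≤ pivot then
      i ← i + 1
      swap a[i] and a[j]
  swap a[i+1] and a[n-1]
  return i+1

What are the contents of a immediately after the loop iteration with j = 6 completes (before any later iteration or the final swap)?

pivot=5, i=-1
j=0: 4≤5, i=0, swap(0,0) ⇒ [4, 7, 5, 3, 4, 3, 5, 5]
j=1: 7>5, skip
j=2: 5≤5, i=1, swap(1,2) ⇒ [4, 5, 7, 3, 4, 3, 5, 5]
j=3: 3≤5, i=2, swap(2,3) ⇒ [4, 5, 3, 7, 4, 3, 5, 5]
j=4: 4≤5, i=3, swap(3,4) ⇒ [4, 5, 3, 4, 7, 3, 5, 5]
j=5: 3≤5, i=4, swap(4,5) ⇒ [4, 5, 3, 4, 3, 7, 5, 5]
j=6: 5≤5, i=5, swap(5,6) ⇒ [4, 5, 3, 4, 3, 5, 7, 5]
(after j=6) a = [4, 5, 3, 4, 3, 5, 7, 5]

[4, 5, 3, 4, 3, 5, 7, 5]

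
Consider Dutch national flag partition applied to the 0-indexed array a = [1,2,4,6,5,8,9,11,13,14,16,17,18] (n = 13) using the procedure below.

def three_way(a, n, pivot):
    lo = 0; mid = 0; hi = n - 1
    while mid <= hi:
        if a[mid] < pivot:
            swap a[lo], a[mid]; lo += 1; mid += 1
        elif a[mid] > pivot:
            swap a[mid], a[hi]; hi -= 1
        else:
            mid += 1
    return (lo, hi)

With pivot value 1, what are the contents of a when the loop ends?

lo=0 mid=0 hi=12
1=1: mid=1
2>1: swap(1,12), hi=11 ⇒ [1,18,4,6,5,8,9,11,13,14,16,17,2]
18>1: swap(1,11), hi=10 ⇒ [1,17,4,6,5,8,9,11,13,14,16,18,2]
17>1: swap(1,10), hi=9 ⇒ [1,16,4,6,5,8,9,11,13,14,17,18,2]
16>1: swap(1,9), hi=8 ⇒ [1,14,4,6,5,8,9,11,13,16,17,18,2]
14>1: swap(1,8), hi=7 ⇒ [1,13,4,6,5,8,9,11,14,16,17,18,2]
13>1: swap(1,7), hi=6 ⇒ [1,11,4,6,5,8,9,13,14,16,17,18,2]
11>1: swap(1,6), hi=5 ⇒ [1,9,4,6,5,8,11,13,14,16,17,18,2]
9>1: swap(1,5), hi=4 ⇒ [1,8,4,6,5,9,11,13,14,16,17,18,2]
8>1: swap(1,4), hi=3 ⇒ [1,5,4,6,8,9,11,13,14,16,17,18,2]
5>1: swap(1,3), hi=2 ⇒ [1,6,4,5,8,9,11,13,14,16,17,18,2]
6>1: swap(1,2), hi=1 ⇒ [1,4,6,5,8,9,11,13,14,16,17,18,2]
4>1: swap(1,1), hi=0 ⇒ [1,4,6,5,8,9,11,13,14,16,17,18,2]
done. lo=0 hi=0; a=[1,4,6,5,8,9,11,13,14,16,17,18,2]

[1,4,6,5,8,9,11,13,14,16,17,18,2]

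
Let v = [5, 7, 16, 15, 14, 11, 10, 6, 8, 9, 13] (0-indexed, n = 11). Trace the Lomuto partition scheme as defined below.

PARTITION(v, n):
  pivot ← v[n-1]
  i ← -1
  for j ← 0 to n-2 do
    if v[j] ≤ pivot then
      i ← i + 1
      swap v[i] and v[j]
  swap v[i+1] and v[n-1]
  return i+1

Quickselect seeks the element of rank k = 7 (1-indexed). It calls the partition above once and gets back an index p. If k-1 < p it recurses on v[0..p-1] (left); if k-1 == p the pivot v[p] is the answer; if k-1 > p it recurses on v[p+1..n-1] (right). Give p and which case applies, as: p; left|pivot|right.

7; left

pivot = v[10] = 13; i = -1
j=0: v[0]=5 ≤ 13 → i=0, swap v[0],v[0] (no change) → [5, 7, 16, 15, 14, 11, 10, 6, 8, 9, 13]
j=1: v[1]=7 ≤ 13 → i=1, swap v[1],v[1] (no change) → [5, 7, 16, 15, 14, 11, 10, 6, 8, 9, 13]
j=2: v[2]=16 > 13 → no swap
j=3: v[3]=15 > 13 → no swap
j=4: v[4]=14 > 13 → no swap
j=5: v[5]=11 ≤ 13 → i=2, swap v[2],v[5] → [5, 7, 11, 15, 14, 16, 10, 6, 8, 9, 13]
j=6: v[6]=10 ≤ 13 → i=3, swap v[3],v[6] → [5, 7, 11, 10, 14, 16, 15, 6, 8, 9, 13]
j=7: v[7]=6 ≤ 13 → i=4, swap v[4],v[7] → [5, 7, 11, 10, 6, 16, 15, 14, 8, 9, 13]
j=8: v[8]=8 ≤ 13 → i=5, swap v[5],v[8] → [5, 7, 11, 10, 6, 8, 15, 14, 16, 9, 13]
j=9: v[9]=9 ≤ 13 → i=6, swap v[6],v[9] → [5, 7, 11, 10, 6, 8, 9, 14, 16, 15, 13]
final swap v[7],v[10] → [5, 7, 11, 10, 6, 8, 9, 13, 16, 15, 14]; return 7
p = 7; k-1 = 6 < 7 ⇒ left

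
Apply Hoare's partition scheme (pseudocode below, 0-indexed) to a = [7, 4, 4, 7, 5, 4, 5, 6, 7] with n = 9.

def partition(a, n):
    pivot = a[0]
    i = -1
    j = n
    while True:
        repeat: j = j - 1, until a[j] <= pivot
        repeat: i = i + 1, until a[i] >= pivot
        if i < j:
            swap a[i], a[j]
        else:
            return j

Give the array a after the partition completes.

pivot=7
j stops at 8 (7), i stops at 0 (7); swap ⇒ [7, 4, 4, 7, 5, 4, 5, 6, 7]
j stops at 7 (6), i stops at 3 (7); swap ⇒ [7, 4, 4, 6, 5, 4, 5, 7, 7]
j stops at 6, i stops at 7; i≥j ⇒ return 6. a=[7, 4, 4, 6, 5, 4, 5, 7, 7]

[7, 4, 4, 6, 5, 4, 5, 7, 7]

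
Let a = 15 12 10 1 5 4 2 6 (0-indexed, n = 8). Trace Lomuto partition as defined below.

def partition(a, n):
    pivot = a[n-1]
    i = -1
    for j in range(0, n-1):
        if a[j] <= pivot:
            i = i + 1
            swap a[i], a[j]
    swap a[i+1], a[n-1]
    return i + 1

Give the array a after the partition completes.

1 5 4 2 6 10 15 12

pivot=6, i=-1
j=0: 15>6, skip
j=1: 12>6, skip
j=2: 10>6, skip
j=3: 1≤6, i=0, swap(0,3) ⇒ 1 12 10 15 5 4 2 6
j=4: 5≤6, i=1, swap(1,4) ⇒ 1 5 10 15 12 4 2 6
j=5: 4≤6, i=2, swap(2,5) ⇒ 1 5 4 15 12 10 2 6
j=6: 2≤6, i=3, swap(3,6) ⇒ 1 5 4 2 12 10 15 6
swap(4,7) ⇒ 1 5 4 2 6 10 15 12; return 4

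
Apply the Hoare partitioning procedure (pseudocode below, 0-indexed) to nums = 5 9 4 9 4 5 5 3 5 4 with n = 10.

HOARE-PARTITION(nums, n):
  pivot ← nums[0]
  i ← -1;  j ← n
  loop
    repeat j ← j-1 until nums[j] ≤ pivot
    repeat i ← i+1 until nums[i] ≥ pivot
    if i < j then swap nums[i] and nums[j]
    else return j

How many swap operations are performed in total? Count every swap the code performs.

4

pivot=5
j stops at 9 (4), i stops at 0 (5); swap ⇒ 4 9 4 9 4 5 5 3 5 5
j stops at 8 (5), i stops at 1 (9); swap ⇒ 4 5 4 9 4 5 5 3 9 5
j stops at 7 (3), i stops at 3 (9); swap ⇒ 4 5 4 3 4 5 5 9 9 5
j stops at 6 (5), i stops at 5 (5); swap ⇒ 4 5 4 3 4 5 5 9 9 5
j stops at 5, i stops at 6; i≥j ⇒ return 5. nums=4 5 4 3 4 5 5 9 9 5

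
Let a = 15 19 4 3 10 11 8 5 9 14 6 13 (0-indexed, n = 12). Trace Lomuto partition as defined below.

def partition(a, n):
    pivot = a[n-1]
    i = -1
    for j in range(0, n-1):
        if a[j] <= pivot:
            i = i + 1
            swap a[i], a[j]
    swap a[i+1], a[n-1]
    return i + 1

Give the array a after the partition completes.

pivot=13, i=-1
j=0: 15>13, skip
j=1: 19>13, skip
j=2: 4≤13, i=0, swap(0,2) ⇒ 4 19 15 3 10 11 8 5 9 14 6 13
j=3: 3≤13, i=1, swap(1,3) ⇒ 4 3 15 19 10 11 8 5 9 14 6 13
j=4: 10≤13, i=2, swap(2,4) ⇒ 4 3 10 19 15 11 8 5 9 14 6 13
j=5: 11≤13, i=3, swap(3,5) ⇒ 4 3 10 11 15 19 8 5 9 14 6 13
j=6: 8≤13, i=4, swap(4,6) ⇒ 4 3 10 11 8 19 15 5 9 14 6 13
j=7: 5≤13, i=5, swap(5,7) ⇒ 4 3 10 11 8 5 15 19 9 14 6 13
j=8: 9≤13, i=6, swap(6,8) ⇒ 4 3 10 11 8 5 9 19 15 14 6 13
j=9: 14>13, skip
j=10: 6≤13, i=7, swap(7,10) ⇒ 4 3 10 11 8 5 9 6 15 14 19 13
swap(8,11) ⇒ 4 3 10 11 8 5 9 6 13 14 19 15; return 8

4 3 10 11 8 5 9 6 13 14 19 15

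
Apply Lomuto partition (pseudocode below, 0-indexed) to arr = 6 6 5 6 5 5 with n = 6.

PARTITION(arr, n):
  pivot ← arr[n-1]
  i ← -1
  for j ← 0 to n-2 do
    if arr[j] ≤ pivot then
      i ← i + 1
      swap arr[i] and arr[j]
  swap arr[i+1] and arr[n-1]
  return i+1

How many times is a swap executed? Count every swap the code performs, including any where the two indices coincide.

3

pivot = arr[5] = 5; i = -1
j=0: arr[0]=6 > 5 → no swap
j=1: arr[1]=6 > 5 → no swap
j=2: arr[2]=5 ≤ 5 → i=0, swap arr[0],arr[2] → 5 6 6 6 5 5
j=3: arr[3]=6 > 5 → no swap
j=4: arr[4]=5 ≤ 5 → i=1, swap arr[1],arr[4] → 5 5 6 6 6 5
final swap arr[2],arr[5] → 5 5 5 6 6 6; return 2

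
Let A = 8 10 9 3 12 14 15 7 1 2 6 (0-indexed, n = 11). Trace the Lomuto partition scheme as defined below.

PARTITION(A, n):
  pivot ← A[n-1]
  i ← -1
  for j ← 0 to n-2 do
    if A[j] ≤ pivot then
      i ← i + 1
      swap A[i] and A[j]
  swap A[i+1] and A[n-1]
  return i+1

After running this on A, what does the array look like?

3 1 2 6 12 14 15 7 10 9 8

pivot = A[10] = 6; i = -1
j=0: A[0]=8 > 6 → no swap
j=1: A[1]=10 > 6 → no swap
j=2: A[2]=9 > 6 → no swap
j=3: A[3]=3 ≤ 6 → i=0, swap A[0],A[3] → 3 10 9 8 12 14 15 7 1 2 6
j=4: A[4]=12 > 6 → no swap
j=5: A[5]=14 > 6 → no swap
j=6: A[6]=15 > 6 → no swap
j=7: A[7]=7 > 6 → no swap
j=8: A[8]=1 ≤ 6 → i=1, swap A[1],A[8] → 3 1 9 8 12 14 15 7 10 2 6
j=9: A[9]=2 ≤ 6 → i=2, swap A[2],A[9] → 3 1 2 8 12 14 15 7 10 9 6
final swap A[3],A[10] → 3 1 2 6 12 14 15 7 10 9 8; return 3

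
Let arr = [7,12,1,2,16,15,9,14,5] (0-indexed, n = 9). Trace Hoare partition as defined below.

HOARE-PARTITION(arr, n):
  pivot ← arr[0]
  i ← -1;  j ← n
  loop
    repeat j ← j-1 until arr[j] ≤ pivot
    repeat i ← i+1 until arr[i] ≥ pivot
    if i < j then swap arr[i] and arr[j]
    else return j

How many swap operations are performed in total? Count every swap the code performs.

pivot=7
j stops at 8 (5), i stops at 0 (7); swap ⇒ [5,12,1,2,16,15,9,14,7]
j stops at 3 (2), i stops at 1 (12); swap ⇒ [5,2,1,12,16,15,9,14,7]
j stops at 2, i stops at 3; i≥j ⇒ return 2. arr=[5,2,1,12,16,15,9,14,7]

2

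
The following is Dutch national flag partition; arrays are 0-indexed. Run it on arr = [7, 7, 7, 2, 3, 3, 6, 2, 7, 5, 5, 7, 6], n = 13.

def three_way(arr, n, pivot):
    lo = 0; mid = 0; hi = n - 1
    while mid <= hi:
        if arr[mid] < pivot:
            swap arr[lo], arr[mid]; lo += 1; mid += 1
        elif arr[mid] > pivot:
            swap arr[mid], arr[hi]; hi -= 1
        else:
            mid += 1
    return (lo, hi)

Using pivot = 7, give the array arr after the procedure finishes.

pivot = 7; lo=0, mid=0, hi=12
arr[mid]=7=7: mid=1
arr[mid]=7=7: mid=2
arr[mid]=7=7: mid=3
arr[mid]=2<7: swap arr[0],arr[3]; lo=1,mid=4 → [2, 7, 7, 7, 3, 3, 6, 2, 7, 5, 5, 7, 6]
arr[mid]=3<7: swap arr[1],arr[4]; lo=2,mid=5 → [2, 3, 7, 7, 7, 3, 6, 2, 7, 5, 5, 7, 6]
arr[mid]=3<7: swap arr[2],arr[5]; lo=3,mid=6 → [2, 3, 3, 7, 7, 7, 6, 2, 7, 5, 5, 7, 6]
arr[mid]=6<7: swap arr[3],arr[6]; lo=4,mid=7 → [2, 3, 3, 6, 7, 7, 7, 2, 7, 5, 5, 7, 6]
arr[mid]=2<7: swap arr[4],arr[7]; lo=5,mid=8 → [2, 3, 3, 6, 2, 7, 7, 7, 7, 5, 5, 7, 6]
arr[mid]=7=7: mid=9
arr[mid]=5<7: swap arr[5],arr[9]; lo=6,mid=10 → [2, 3, 3, 6, 2, 5, 7, 7, 7, 7, 5, 7, 6]
arr[mid]=5<7: swap arr[6],arr[10]; lo=7,mid=11 → [2, 3, 3, 6, 2, 5, 5, 7, 7, 7, 7, 7, 6]
arr[mid]=7=7: mid=12
arr[mid]=6<7: swap arr[7],arr[12]; lo=8,mid=13 → [2, 3, 3, 6, 2, 5, 5, 6, 7, 7, 7, 7, 7]
end: lo=8, hi=12; arr = [2, 3, 3, 6, 2, 5, 5, 6, 7, 7, 7, 7, 7]

[2, 3, 3, 6, 2, 5, 5, 6, 7, 7, 7, 7, 7]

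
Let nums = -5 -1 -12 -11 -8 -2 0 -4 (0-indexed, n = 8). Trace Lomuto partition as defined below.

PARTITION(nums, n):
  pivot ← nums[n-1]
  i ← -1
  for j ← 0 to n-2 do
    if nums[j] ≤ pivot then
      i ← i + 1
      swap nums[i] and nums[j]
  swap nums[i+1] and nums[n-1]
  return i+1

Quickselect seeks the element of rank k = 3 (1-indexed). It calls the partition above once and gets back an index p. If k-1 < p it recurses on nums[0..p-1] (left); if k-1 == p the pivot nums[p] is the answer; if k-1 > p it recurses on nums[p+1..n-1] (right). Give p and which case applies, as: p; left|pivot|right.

4; left

pivot=-4, i=-1
j=0: -5≤-4, i=0, swap(0,0) ⇒ -5 -1 -12 -11 -8 -2 0 -4
j=1: -1>-4, skip
j=2: -12≤-4, i=1, swap(1,2) ⇒ -5 -12 -1 -11 -8 -2 0 -4
j=3: -11≤-4, i=2, swap(2,3) ⇒ -5 -12 -11 -1 -8 -2 0 -4
j=4: -8≤-4, i=3, swap(3,4) ⇒ -5 -12 -11 -8 -1 -2 0 -4
j=5: -2>-4, skip
j=6: 0>-4, skip
swap(4,7) ⇒ -5 -12 -11 -8 -4 -2 0 -1; return 4
p = 4; k-1 = 2 < 4 ⇒ left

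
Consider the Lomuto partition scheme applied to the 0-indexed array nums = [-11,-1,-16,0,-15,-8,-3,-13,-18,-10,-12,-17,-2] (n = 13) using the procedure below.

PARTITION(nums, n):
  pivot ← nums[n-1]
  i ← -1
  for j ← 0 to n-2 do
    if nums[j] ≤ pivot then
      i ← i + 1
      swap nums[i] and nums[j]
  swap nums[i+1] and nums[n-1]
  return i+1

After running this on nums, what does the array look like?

pivot = nums[12] = -2; i = -1
j=0: nums[0]=-11 ≤ -2 → i=0, swap nums[0],nums[0] (no change) → [-11,-1,-16,0,-15,-8,-3,-13,-18,-10,-12,-17,-2]
j=1: nums[1]=-1 > -2 → no swap
j=2: nums[2]=-16 ≤ -2 → i=1, swap nums[1],nums[2] → [-11,-16,-1,0,-15,-8,-3,-13,-18,-10,-12,-17,-2]
j=3: nums[3]=0 > -2 → no swap
j=4: nums[4]=-15 ≤ -2 → i=2, swap nums[2],nums[4] → [-11,-16,-15,0,-1,-8,-3,-13,-18,-10,-12,-17,-2]
j=5: nums[5]=-8 ≤ -2 → i=3, swap nums[3],nums[5] → [-11,-16,-15,-8,-1,0,-3,-13,-18,-10,-12,-17,-2]
j=6: nums[6]=-3 ≤ -2 → i=4, swap nums[4],nums[6] → [-11,-16,-15,-8,-3,0,-1,-13,-18,-10,-12,-17,-2]
j=7: nums[7]=-13 ≤ -2 → i=5, swap nums[5],nums[7] → [-11,-16,-15,-8,-3,-13,-1,0,-18,-10,-12,-17,-2]
j=8: nums[8]=-18 ≤ -2 → i=6, swap nums[6],nums[8] → [-11,-16,-15,-8,-3,-13,-18,0,-1,-10,-12,-17,-2]
j=9: nums[9]=-10 ≤ -2 → i=7, swap nums[7],nums[9] → [-11,-16,-15,-8,-3,-13,-18,-10,-1,0,-12,-17,-2]
j=10: nums[10]=-12 ≤ -2 → i=8, swap nums[8],nums[10] → [-11,-16,-15,-8,-3,-13,-18,-10,-12,0,-1,-17,-2]
j=11: nums[11]=-17 ≤ -2 → i=9, swap nums[9],nums[11] → [-11,-16,-15,-8,-3,-13,-18,-10,-12,-17,-1,0,-2]
final swap nums[10],nums[12] → [-11,-16,-15,-8,-3,-13,-18,-10,-12,-17,-2,0,-1]; return 10

[-11,-16,-15,-8,-3,-13,-18,-10,-12,-17,-2,0,-1]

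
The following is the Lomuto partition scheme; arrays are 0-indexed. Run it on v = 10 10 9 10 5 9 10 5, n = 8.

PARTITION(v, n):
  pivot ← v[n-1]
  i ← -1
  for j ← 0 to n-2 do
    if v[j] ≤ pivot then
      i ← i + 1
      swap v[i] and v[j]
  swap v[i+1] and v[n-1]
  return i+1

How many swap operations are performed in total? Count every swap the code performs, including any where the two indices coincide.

pivot = v[7] = 5; i = -1
j=0: v[0]=10 > 5 → no swap
j=1: v[1]=10 > 5 → no swap
j=2: v[2]=9 > 5 → no swap
j=3: v[3]=10 > 5 → no swap
j=4: v[4]=5 ≤ 5 → i=0, swap v[0],v[4] → 5 10 9 10 10 9 10 5
j=5: v[5]=9 > 5 → no swap
j=6: v[6]=10 > 5 → no swap
final swap v[1],v[7] → 5 5 9 10 10 9 10 10; return 1

2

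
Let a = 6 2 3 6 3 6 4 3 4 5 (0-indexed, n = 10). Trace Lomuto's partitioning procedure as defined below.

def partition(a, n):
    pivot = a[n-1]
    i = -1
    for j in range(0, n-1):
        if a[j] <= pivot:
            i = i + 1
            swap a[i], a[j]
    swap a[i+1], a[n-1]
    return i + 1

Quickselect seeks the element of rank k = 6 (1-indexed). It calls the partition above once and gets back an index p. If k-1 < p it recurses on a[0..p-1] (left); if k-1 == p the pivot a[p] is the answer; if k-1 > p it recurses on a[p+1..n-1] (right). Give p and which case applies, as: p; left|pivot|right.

pivot = a[9] = 5; i = -1
j=0: a[0]=6 > 5 → no swap
j=1: a[1]=2 ≤ 5 → i=0, swap a[0],a[1] → 2 6 3 6 3 6 4 3 4 5
j=2: a[2]=3 ≤ 5 → i=1, swap a[1],a[2] → 2 3 6 6 3 6 4 3 4 5
j=3: a[3]=6 > 5 → no swap
j=4: a[4]=3 ≤ 5 → i=2, swap a[2],a[4] → 2 3 3 6 6 6 4 3 4 5
j=5: a[5]=6 > 5 → no swap
j=6: a[6]=4 ≤ 5 → i=3, swap a[3],a[6] → 2 3 3 4 6 6 6 3 4 5
j=7: a[7]=3 ≤ 5 → i=4, swap a[4],a[7] → 2 3 3 4 3 6 6 6 4 5
j=8: a[8]=4 ≤ 5 → i=5, swap a[5],a[8] → 2 3 3 4 3 4 6 6 6 5
final swap a[6],a[9] → 2 3 3 4 3 4 5 6 6 6; return 6
p = 6; k-1 = 5 < 6 ⇒ left

6; left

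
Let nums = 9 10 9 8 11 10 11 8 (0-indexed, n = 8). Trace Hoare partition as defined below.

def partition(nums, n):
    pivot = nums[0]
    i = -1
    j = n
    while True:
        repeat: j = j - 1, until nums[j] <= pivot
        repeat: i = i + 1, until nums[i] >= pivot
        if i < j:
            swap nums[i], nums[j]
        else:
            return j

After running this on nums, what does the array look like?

8 8 9 10 11 10 11 9

pivot=9
j stops at 7 (8), i stops at 0 (9); swap ⇒ 8 10 9 8 11 10 11 9
j stops at 3 (8), i stops at 1 (10); swap ⇒ 8 8 9 10 11 10 11 9
j stops at 2, i stops at 2; i≥j ⇒ return 2. nums=8 8 9 10 11 10 11 9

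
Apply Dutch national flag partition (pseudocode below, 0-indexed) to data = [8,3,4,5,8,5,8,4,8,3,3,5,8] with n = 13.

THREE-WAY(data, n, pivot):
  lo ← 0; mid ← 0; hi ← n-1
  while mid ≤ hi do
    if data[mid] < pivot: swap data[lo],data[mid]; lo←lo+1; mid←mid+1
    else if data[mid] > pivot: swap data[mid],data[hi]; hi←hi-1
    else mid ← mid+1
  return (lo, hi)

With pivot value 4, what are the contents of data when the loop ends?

[3,3,3,4,4,8,5,8,8,5,5,8,8]

pivot = 4; lo=0, mid=0, hi=12
data[mid]=8>4: swap data[0],data[12]; hi=11 → [8,3,4,5,8,5,8,4,8,3,3,5,8]
data[mid]=8>4: swap data[0],data[11]; hi=10 → [5,3,4,5,8,5,8,4,8,3,3,8,8]
data[mid]=5>4: swap data[0],data[10]; hi=9 → [3,3,4,5,8,5,8,4,8,3,5,8,8]
data[mid]=3<4: swap data[0],data[0]; lo=1,mid=1 → [3,3,4,5,8,5,8,4,8,3,5,8,8]
data[mid]=3<4: swap data[1],data[1]; lo=2,mid=2 → [3,3,4,5,8,5,8,4,8,3,5,8,8]
data[mid]=4=4: mid=3
data[mid]=5>4: swap data[3],data[9]; hi=8 → [3,3,4,3,8,5,8,4,8,5,5,8,8]
data[mid]=3<4: swap data[2],data[3]; lo=3,mid=4 → [3,3,3,4,8,5,8,4,8,5,5,8,8]
data[mid]=8>4: swap data[4],data[8]; hi=7 → [3,3,3,4,8,5,8,4,8,5,5,8,8]
data[mid]=8>4: swap data[4],data[7]; hi=6 → [3,3,3,4,4,5,8,8,8,5,5,8,8]
data[mid]=4=4: mid=5
data[mid]=5>4: swap data[5],data[6]; hi=5 → [3,3,3,4,4,8,5,8,8,5,5,8,8]
data[mid]=8>4: swap data[5],data[5]; hi=4 → [3,3,3,4,4,8,5,8,8,5,5,8,8]
end: lo=3, hi=4; data = [3,3,3,4,4,8,5,8,8,5,5,8,8]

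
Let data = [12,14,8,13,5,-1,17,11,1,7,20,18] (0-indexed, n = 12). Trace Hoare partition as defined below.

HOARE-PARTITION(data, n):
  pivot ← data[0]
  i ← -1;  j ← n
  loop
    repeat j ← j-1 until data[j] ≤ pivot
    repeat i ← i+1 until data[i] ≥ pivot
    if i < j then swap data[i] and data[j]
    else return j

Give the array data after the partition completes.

[7,1,8,11,5,-1,17,13,14,12,20,18]

pivot = data[0] = 12; i = -1, j = 12
j→9 (data[9]=7≤12), i→0 (data[0]=12≥12); i<j, swap → [7,14,8,13,5,-1,17,11,1,12,20,18]
j→8 (data[8]=1≤12), i→1 (data[1]=14≥12); i<j, swap → [7,1,8,13,5,-1,17,11,14,12,20,18]
j→7 (data[7]=11≤12), i→3 (data[3]=13≥12); i<j, swap → [7,1,8,11,5,-1,17,13,14,12,20,18]
j→5, i→6; i≥j, return j=5. data = [7,1,8,11,5,-1,17,13,14,12,20,18]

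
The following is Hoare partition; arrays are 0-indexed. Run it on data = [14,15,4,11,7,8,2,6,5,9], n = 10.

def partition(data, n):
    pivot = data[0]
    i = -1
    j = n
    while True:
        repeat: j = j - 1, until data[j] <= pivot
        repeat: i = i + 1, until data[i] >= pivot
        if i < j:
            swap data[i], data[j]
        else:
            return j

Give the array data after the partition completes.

pivot=14
j stops at 9 (9), i stops at 0 (14); swap ⇒ [9,15,4,11,7,8,2,6,5,14]
j stops at 8 (5), i stops at 1 (15); swap ⇒ [9,5,4,11,7,8,2,6,15,14]
j stops at 7, i stops at 8; i≥j ⇒ return 7. data=[9,5,4,11,7,8,2,6,15,14]

[9,5,4,11,7,8,2,6,15,14]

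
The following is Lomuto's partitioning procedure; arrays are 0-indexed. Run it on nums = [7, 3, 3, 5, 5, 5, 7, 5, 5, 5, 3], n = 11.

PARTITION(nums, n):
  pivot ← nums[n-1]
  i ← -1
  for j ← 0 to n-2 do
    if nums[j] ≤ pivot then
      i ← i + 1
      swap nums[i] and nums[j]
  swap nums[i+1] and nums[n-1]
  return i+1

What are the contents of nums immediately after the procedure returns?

[3, 3, 3, 5, 5, 5, 7, 5, 5, 5, 7]

pivot = nums[10] = 3; i = -1
j=0: nums[0]=7 > 3 → no swap
j=1: nums[1]=3 ≤ 3 → i=0, swap nums[0],nums[1] → [3, 7, 3, 5, 5, 5, 7, 5, 5, 5, 3]
j=2: nums[2]=3 ≤ 3 → i=1, swap nums[1],nums[2] → [3, 3, 7, 5, 5, 5, 7, 5, 5, 5, 3]
j=3: nums[3]=5 > 3 → no swap
j=4: nums[4]=5 > 3 → no swap
j=5: nums[5]=5 > 3 → no swap
j=6: nums[6]=7 > 3 → no swap
j=7: nums[7]=5 > 3 → no swap
j=8: nums[8]=5 > 3 → no swap
j=9: nums[9]=5 > 3 → no swap
final swap nums[2],nums[10] → [3, 3, 3, 5, 5, 5, 7, 5, 5, 5, 7]; return 2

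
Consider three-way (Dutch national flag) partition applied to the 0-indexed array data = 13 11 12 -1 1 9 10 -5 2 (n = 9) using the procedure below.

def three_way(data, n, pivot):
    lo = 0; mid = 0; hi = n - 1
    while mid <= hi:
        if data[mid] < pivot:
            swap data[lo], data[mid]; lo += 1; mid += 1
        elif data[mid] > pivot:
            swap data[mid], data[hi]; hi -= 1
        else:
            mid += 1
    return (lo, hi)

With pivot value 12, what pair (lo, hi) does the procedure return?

lo=0 mid=0 hi=8
13>12: swap(0,8), hi=7 ⇒ 2 11 12 -1 1 9 10 -5 13
2<12: swap(0,0), lo=1 mid=1 ⇒ 2 11 12 -1 1 9 10 -5 13
11<12: swap(1,1), lo=2 mid=2 ⇒ 2 11 12 -1 1 9 10 -5 13
12=12: mid=3
-1<12: swap(2,3), lo=3 mid=4 ⇒ 2 11 -1 12 1 9 10 -5 13
1<12: swap(3,4), lo=4 mid=5 ⇒ 2 11 -1 1 12 9 10 -5 13
9<12: swap(4,5), lo=5 mid=6 ⇒ 2 11 -1 1 9 12 10 -5 13
10<12: swap(5,6), lo=6 mid=7 ⇒ 2 11 -1 1 9 10 12 -5 13
-5<12: swap(6,7), lo=7 mid=8 ⇒ 2 11 -1 1 9 10 -5 12 13
done. lo=7 hi=7; data=2 11 -1 1 9 10 -5 12 13

(7, 7)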